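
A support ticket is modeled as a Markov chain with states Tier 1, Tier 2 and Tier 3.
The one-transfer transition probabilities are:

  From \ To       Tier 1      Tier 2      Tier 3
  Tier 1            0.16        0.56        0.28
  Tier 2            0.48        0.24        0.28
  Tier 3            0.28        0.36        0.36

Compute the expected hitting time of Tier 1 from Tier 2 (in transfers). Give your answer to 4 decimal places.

2.3859

Let t(s) be the expected number of transfers to first reach Tier 1 from state s, with t(Tier 1) = 0. Conditioning on the first transfer:
t(Tier 2) = 1 + 0.24·t(Tier 2) + 0.28·t(Tier 3)
t(Tier 3) = 1 + 0.36·t(Tier 2) + 0.36·t(Tier 3)
Solving: t(Tier 2) = 2.3859, t(Tier 3) = 2.9046.
Expected transfers from Tier 2 to Tier 1: 2.3859.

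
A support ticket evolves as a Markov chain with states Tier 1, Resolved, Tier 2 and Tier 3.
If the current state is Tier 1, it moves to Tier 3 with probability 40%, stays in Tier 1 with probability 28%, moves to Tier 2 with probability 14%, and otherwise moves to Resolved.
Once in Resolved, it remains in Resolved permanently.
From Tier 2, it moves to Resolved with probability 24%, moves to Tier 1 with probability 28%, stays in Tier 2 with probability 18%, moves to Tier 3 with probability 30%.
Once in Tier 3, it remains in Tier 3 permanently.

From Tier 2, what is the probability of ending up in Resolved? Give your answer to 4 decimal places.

Let h(s) be the probability of absorption at Resolved starting from transient state s. Then h(Resolved) = 1 and h(Tier 3) = 0. By first-step analysis:
h(Tier 1) = 0.28·h(Tier 1) + 0.18·1 + 0.14·h(Tier 2) + 0.4·0
h(Tier 2) = 0.28·h(Tier 1) + 0.24·1 + 0.18·h(Tier 2) + 0.3·0
Solving: h(Tier 1) = 0.3287, h(Tier 2) = 0.4049.
Starting from Tier 2, the probability is 0.4049.

0.4049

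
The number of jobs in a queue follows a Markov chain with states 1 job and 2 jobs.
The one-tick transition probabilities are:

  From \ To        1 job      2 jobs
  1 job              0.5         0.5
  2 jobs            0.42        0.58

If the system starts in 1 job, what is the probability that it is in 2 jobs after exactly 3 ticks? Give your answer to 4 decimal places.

0.5432

Propagate the distribution vector 3 ticks from 1 job.
After 0 ticks: (1.0000, 0.0000)
After 1 tick: (0.5000, 0.5000)
After 2 ticks: (0.4600, 0.5400)
After 3 ticks: (0.4568, 0.5432)
P(in 2 jobs after 3 ticks) = 0.5432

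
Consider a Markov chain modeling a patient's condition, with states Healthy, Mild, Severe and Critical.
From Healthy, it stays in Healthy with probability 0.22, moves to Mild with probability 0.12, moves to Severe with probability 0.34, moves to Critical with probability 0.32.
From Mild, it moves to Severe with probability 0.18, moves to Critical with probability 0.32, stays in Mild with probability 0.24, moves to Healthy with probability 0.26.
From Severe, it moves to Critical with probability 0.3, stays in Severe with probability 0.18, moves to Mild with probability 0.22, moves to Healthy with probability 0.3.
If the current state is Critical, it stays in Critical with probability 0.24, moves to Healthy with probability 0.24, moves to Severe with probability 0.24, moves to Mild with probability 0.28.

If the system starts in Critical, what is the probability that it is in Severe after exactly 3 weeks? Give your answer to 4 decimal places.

0.2386

Propagate the distribution vector 3 weeks from Critical.
After 0 weeks: (0.0000, 0.0000, 0.0000, 1.0000)
After 1 week: (0.2400, 0.2800, 0.2400, 0.2400)
After 2 weeks: (0.2552, 0.2160, 0.2328, 0.2960)
After 3 weeks: (0.2532, 0.2166, 0.2386, 0.2917)
P(in Severe after 3 weeks) = 0.2386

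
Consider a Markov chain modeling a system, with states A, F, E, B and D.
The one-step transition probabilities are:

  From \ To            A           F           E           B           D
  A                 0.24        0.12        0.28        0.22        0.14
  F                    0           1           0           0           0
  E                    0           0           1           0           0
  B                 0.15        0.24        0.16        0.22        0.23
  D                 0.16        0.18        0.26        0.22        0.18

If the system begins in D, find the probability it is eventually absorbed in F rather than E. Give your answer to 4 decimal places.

Let h(s) be the probability of absorption at F starting from transient state s. Then h(F) = 1 and h(E) = 0. By first-step analysis:
h(A) = 0.24·h(A) + 0.12·1 + 0.28·0 + 0.22·h(B) + 0.14·h(D)
h(B) = 0.15·h(A) + 0.24·1 + 0.16·0 + 0.22·h(B) + 0.23·h(D)
h(D) = 0.16·h(A) + 0.18·1 + 0.26·0 + 0.22·h(B) + 0.18·h(D)
Solving: h(A) = 0.3846, h(B) = 0.5088, h(D) = 0.4310.
Starting from D, the probability is 0.4310.

0.4310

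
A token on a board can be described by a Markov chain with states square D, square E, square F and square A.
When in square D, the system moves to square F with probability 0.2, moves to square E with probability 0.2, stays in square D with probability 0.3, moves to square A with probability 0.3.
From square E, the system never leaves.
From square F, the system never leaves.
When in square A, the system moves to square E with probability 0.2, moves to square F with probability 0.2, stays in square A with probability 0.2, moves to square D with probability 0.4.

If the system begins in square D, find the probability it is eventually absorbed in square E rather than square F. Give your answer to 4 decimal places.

Let h(s) be the probability of absorption at square E starting from transient state s. Then h(square E) = 1 and h(square F) = 0. By first-step analysis:
h(square D) = 0.3·h(square D) + 0.2·1 + 0.2·0 + 0.3·h(square A)
h(square A) = 0.4·h(square D) + 0.2·1 + 0.2·0 + 0.2·h(square A)
Solving: h(square D) = 0.5000, h(square A) = 0.5000.
Starting from square D, the probability is 0.5000.

0.5000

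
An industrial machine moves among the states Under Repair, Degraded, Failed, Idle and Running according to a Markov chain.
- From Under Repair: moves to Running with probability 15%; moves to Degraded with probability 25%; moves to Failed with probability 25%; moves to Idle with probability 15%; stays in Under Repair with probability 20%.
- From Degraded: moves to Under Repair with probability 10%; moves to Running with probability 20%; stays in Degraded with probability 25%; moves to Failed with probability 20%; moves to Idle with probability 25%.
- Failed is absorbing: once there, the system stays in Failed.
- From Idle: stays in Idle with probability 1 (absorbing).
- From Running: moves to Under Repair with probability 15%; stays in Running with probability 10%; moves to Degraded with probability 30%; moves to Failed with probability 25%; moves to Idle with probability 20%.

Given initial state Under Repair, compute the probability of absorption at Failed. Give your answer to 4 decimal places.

Let h(s) be the probability of absorption at Failed starting from transient state s. Then h(Failed) = 1 and h(Idle) = 0. By first-step analysis:
h(Under Repair) = 0.2·h(Under Repair) + 0.25·h(Degraded) + 0.25·1 + 0.15·0 + 0.15·h(Running)
h(Degraded) = 0.1·h(Under Repair) + 0.25·h(Degraded) + 0.2·1 + 0.25·0 + 0.2·h(Running)
h(Running) = 0.15·h(Under Repair) + 0.3·h(Degraded) + 0.25·1 + 0.2·0 + 0.1·h(Running)
Solving: h(Under Repair) = 0.5637, h(Degraded) = 0.4840, h(Running) = 0.5330.
Starting from Under Repair, the probability is 0.5637.

0.5637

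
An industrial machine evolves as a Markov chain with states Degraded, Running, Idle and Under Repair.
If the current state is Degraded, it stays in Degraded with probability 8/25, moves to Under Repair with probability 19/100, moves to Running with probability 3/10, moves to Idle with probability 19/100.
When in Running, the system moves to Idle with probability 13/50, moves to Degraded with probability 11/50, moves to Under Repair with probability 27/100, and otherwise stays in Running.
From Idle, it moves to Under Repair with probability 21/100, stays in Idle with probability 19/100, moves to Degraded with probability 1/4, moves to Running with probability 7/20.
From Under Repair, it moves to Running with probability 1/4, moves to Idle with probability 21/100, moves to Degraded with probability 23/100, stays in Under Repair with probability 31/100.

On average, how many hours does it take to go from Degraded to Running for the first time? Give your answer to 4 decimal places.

3.3478

Let t(s) be the expected number of hours to first reach Running from state s, with t(Running) = 0. Conditioning on the first hour:
t(Degraded) = 1 + 0.32·t(Degraded) + 0.19·t(Idle) + 0.19·t(Under Repair)
t(Idle) = 1 + 0.25·t(Degraded) + 0.19·t(Idle) + 0.21·t(Under Repair)
t(Under Repair) = 1 + 0.23·t(Degraded) + 0.21·t(Idle) + 0.31·t(Under Repair)
Solving: t(Degraded) = 3.3478, t(Idle) = 3.1841, t(Under Repair) = 3.5343.
Expected hours from Degraded to Running: 3.3478.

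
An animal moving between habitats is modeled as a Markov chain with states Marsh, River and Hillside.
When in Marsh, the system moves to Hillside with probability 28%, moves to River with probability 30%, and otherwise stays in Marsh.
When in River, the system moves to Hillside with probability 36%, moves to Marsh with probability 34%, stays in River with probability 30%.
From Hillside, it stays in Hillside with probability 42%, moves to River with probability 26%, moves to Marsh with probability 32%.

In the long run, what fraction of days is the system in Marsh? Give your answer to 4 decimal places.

0.3619

Let the stationary distribution be π with π = πP and π_1 + π_2 + π_3 = 1.
π_1 = 0.42·π_1 + 0.34·π_2 + 0.32·π_3
π_2 = 0.3·π_1 + 0.3·π_2 + 0.26·π_3
Solving with the normalization constraint gives π = (0.3619, 0.2859, 0.3522).
So the stationary probability of Marsh is 0.3619.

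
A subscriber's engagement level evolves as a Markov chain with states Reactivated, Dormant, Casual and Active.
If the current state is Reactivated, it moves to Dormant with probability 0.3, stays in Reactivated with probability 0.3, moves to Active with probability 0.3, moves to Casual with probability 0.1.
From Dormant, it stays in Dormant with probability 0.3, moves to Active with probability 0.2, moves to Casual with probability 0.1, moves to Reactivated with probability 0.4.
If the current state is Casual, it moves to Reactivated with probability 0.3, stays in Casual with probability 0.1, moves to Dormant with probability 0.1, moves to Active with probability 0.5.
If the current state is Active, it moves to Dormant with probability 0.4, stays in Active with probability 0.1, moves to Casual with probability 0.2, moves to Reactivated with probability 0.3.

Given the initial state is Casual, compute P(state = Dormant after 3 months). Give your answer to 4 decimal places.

0.2910

Propagate the distribution vector 3 months from Casual.
After 0 months: (0.0000, 0.0000, 1.0000, 0.0000)
After 1 month: (0.3000, 0.1000, 0.1000, 0.5000)
After 2 months: (0.3100, 0.3300, 0.1500, 0.2100)
After 3 months: (0.3330, 0.2910, 0.1210, 0.2550)
P(in Dormant after 3 months) = 0.2910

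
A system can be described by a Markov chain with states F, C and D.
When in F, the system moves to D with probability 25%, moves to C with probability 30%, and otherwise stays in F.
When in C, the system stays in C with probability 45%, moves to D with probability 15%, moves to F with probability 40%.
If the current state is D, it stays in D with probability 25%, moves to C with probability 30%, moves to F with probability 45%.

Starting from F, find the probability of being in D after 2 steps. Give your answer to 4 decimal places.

Sum over the intermediate state after 1 step:
P = P(F→F)·P(F→D) + P(F→C)·P(C→D) + P(F→D)·P(D→D)
  = 0.45×0.25 + 0.3×0.15 + 0.25×0.25
  = 0.1125 + 0.0450 + 0.0625 = 0.2200

0.2200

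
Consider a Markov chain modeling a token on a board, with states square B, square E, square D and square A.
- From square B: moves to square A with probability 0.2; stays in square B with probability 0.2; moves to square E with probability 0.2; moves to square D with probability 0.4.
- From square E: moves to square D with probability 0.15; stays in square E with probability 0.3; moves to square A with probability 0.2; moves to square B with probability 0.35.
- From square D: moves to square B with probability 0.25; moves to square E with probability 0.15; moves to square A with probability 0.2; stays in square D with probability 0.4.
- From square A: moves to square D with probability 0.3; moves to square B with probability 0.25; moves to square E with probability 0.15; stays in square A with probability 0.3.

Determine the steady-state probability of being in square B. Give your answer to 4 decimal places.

Let the stationary distribution be π with π = πP and π_1 + π_2 + π_3 + π_4 = 1.
π_1 = 0.2·π_1 + 0.35·π_2 + 0.25·π_3 + 0.25·π_4
π_2 = 0.2·π_1 + 0.3·π_2 + 0.15·π_3 + 0.15·π_4
π_3 = 0.4·π_1 + 0.15·π_2 + 0.4·π_3 + 0.3·π_4
Solving with the normalization constraint gives π = (0.2563, 0.1915, 0.3299, 0.2222).
So the stationary probability of square B is 0.2563.

0.2563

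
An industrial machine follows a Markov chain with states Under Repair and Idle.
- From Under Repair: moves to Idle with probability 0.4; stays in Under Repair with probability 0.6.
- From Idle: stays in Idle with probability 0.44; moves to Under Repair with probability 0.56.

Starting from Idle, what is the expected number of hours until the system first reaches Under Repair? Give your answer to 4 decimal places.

1.7857

Let t(s) be the expected number of hours to first reach Under Repair from state s, with t(Under Repair) = 0. Conditioning on the first hour:
t(Idle) = 1 + 0.44·t(Idle)
Solving: t(Idle) = 1.7857.
Expected hours from Idle to Under Repair: 1.7857.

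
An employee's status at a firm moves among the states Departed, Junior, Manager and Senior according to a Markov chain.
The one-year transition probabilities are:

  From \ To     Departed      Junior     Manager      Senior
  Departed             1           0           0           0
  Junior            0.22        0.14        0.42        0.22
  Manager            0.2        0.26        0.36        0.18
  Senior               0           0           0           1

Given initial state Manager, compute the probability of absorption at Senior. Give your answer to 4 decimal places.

0.4805

Let h(s) be the probability of absorption at Senior starting from transient state s. Then h(Senior) = 1 and h(Departed) = 0. By first-step analysis:
h(Junior) = 0.22·0 + 0.14·h(Junior) + 0.42·h(Manager) + 0.22·1
h(Manager) = 0.2·0 + 0.26·h(Junior) + 0.36·h(Manager) + 0.18·1
Solving: h(Junior) = 0.4905, h(Manager) = 0.4805.
Starting from Manager, the probability is 0.4805.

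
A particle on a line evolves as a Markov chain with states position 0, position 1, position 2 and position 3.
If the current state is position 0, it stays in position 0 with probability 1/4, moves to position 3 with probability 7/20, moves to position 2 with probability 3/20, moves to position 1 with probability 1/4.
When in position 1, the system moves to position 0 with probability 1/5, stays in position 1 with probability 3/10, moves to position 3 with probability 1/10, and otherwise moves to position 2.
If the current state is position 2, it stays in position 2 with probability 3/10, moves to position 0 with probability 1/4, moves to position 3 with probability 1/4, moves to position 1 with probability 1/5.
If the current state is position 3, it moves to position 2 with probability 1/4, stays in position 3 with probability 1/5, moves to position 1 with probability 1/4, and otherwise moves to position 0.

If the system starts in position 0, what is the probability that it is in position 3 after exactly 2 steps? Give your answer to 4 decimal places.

0.2200

Propagate the distribution vector 2 steps from position 0.
After 0 steps: (1.0000, 0.0000, 0.0000, 0.0000)
After 1 step: (0.2500, 0.2500, 0.1500, 0.3500)
After 2 steps: (0.2550, 0.2550, 0.2700, 0.2200)
P(in position 3 after 2 steps) = 0.2200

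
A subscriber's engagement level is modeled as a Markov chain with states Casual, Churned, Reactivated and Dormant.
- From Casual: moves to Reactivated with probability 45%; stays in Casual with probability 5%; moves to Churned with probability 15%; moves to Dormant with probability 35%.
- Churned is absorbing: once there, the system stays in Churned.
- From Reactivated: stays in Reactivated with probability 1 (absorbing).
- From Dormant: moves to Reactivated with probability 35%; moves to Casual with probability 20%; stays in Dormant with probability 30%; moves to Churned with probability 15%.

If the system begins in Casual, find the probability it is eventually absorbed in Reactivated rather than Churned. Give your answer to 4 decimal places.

Let h(s) be the probability of absorption at Reactivated starting from transient state s. Then h(Reactivated) = 1 and h(Churned) = 0. By first-step analysis:
h(Casual) = 0.05·h(Casual) + 0.15·0 + 0.45·1 + 0.35·h(Dormant)
h(Dormant) = 0.2·h(Casual) + 0.15·0 + 0.35·1 + 0.3·h(Dormant)
Solving: h(Casual) = 0.7353, h(Dormant) = 0.7101.
Starting from Casual, the probability is 0.7353.

0.7353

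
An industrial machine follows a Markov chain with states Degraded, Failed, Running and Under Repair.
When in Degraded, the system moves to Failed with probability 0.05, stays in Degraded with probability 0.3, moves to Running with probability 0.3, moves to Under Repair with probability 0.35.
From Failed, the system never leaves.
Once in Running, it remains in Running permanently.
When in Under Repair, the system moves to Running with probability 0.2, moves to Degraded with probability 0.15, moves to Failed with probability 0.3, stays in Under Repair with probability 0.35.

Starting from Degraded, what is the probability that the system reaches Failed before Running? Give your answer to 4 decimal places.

0.3416

Let h(s) be the probability of absorption at Failed starting from transient state s. Then h(Failed) = 1 and h(Running) = 0. By first-step analysis:
h(Degraded) = 0.3·h(Degraded) + 0.05·1 + 0.3·0 + 0.35·h(Under Repair)
h(Under Repair) = 0.15·h(Degraded) + 0.3·1 + 0.2·0 + 0.35·h(Under Repair)
Solving: h(Degraded) = 0.3416, h(Under Repair) = 0.5404.
Starting from Degraded, the probability is 0.3416.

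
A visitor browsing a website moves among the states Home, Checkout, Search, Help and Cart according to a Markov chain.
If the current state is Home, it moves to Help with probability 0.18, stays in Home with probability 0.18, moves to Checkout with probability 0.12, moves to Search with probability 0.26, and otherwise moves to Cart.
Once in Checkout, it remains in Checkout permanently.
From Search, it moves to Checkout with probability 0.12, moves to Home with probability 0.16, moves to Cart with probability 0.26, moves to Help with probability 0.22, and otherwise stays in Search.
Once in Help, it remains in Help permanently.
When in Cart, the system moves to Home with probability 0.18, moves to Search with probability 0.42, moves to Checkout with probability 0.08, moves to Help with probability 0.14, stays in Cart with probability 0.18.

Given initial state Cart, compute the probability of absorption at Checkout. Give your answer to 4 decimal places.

Let h(s) be the probability of absorption at Checkout starting from transient state s. Then h(Checkout) = 1 and h(Help) = 0. By first-step analysis:
h(Home) = 0.18·h(Home) + 0.12·1 + 0.26·h(Search) + 0.18·0 + 0.26·h(Cart)
h(Search) = 0.16·h(Home) + 0.12·1 + 0.24·h(Search) + 0.22·0 + 0.26·h(Cart)
h(Cart) = 0.18·h(Home) + 0.08·1 + 0.42·h(Search) + 0.14·0 + 0.18·h(Cart)
Solving: h(Home) = 0.3774, h(Search) = 0.3626, h(Cart) = 0.3661.
Starting from Cart, the probability is 0.3661.

0.3661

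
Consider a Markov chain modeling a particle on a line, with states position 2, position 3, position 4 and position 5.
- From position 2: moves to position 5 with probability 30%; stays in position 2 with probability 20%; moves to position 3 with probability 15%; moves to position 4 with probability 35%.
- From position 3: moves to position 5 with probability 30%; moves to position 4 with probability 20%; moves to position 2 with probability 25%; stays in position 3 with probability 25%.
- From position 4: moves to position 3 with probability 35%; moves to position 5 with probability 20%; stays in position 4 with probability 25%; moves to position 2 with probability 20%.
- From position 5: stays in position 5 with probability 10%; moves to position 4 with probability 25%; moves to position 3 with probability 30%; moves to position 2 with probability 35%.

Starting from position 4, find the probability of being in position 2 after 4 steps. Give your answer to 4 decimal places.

0.2473

Propagate the distribution vector 4 steps from position 4.
After 0 steps: (0.0000, 0.0000, 1.0000, 0.0000)
After 1 step: (0.2000, 0.3500, 0.2500, 0.2000)
After 2 steps: (0.2475, 0.2650, 0.2525, 0.2350)
After 3 steps: (0.2485, 0.2623, 0.2615, 0.2278)
After 4 steps: (0.2473, 0.2627, 0.2617, 0.2283)
P(in position 2 after 4 steps) = 0.2473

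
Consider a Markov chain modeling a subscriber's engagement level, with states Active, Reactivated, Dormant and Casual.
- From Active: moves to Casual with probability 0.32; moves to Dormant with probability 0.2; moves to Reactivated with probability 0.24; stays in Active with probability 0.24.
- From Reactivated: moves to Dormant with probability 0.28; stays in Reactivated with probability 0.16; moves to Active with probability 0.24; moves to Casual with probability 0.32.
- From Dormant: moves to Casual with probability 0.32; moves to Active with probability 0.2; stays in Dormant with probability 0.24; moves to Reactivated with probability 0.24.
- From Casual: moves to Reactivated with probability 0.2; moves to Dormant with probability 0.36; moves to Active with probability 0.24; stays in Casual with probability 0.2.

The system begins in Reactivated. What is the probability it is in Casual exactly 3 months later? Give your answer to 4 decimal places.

0.2862

Propagate the distribution vector 3 months from Reactivated.
After 0 months: (0.0000, 1.0000, 0.0000, 0.0000)
After 1 month: (0.2400, 0.1600, 0.2800, 0.3200)
After 2 months: (0.2288, 0.2144, 0.2752, 0.2816)
After 3 months: (0.2290, 0.2116, 0.2732, 0.2862)
P(in Casual after 3 months) = 0.2862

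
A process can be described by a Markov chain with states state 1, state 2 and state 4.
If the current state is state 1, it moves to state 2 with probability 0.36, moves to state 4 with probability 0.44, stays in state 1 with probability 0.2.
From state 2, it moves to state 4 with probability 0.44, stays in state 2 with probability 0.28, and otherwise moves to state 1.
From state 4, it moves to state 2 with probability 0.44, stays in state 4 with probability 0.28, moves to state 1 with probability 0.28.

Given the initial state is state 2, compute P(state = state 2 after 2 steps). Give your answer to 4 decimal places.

Sum over the intermediate state after 1 step:
P = P(state 2→state 1)·P(state 1→state 2) + P(state 2→state 2)·P(state 2→state 2) + P(state 2→state 4)·P(state 4→state 2)
  = 0.28×0.36 + 0.28×0.28 + 0.44×0.44
  = 0.1008 + 0.0784 + 0.1936 = 0.3728

0.3728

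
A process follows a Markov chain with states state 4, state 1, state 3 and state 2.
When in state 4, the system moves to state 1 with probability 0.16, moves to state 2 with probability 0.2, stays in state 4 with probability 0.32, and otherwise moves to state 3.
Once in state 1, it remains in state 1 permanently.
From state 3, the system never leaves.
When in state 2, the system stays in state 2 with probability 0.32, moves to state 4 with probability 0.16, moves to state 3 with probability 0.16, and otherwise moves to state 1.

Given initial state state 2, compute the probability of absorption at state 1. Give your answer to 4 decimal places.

0.6283

Let h(s) be the probability of absorption at state 1 starting from transient state s. Then h(state 1) = 1 and h(state 3) = 0. By first-step analysis:
h(state 4) = 0.32·h(state 4) + 0.16·1 + 0.32·0 + 0.2·h(state 2)
h(state 2) = 0.16·h(state 4) + 0.36·1 + 0.16·0 + 0.32·h(state 2)
Solving: h(state 4) = 0.4201, h(state 2) = 0.6283.
Starting from state 2, the probability is 0.6283.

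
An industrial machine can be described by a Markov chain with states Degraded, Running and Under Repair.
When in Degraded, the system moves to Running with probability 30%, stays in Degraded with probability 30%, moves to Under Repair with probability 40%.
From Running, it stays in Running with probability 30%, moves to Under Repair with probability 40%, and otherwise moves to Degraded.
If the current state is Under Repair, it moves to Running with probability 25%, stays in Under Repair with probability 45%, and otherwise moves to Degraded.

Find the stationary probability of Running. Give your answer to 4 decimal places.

0.2789

Let the stationary distribution be π with π = πP and π_1 + π_2 + π_3 = 1.
π_1 = 0.3·π_1 + 0.3·π_2 + 0.3·π_3
π_2 = 0.3·π_1 + 0.3·π_2 + 0.25·π_3
Solving with the normalization constraint gives π = (0.3000, 0.2789, 0.4211).
So the stationary probability of Running is 0.2789.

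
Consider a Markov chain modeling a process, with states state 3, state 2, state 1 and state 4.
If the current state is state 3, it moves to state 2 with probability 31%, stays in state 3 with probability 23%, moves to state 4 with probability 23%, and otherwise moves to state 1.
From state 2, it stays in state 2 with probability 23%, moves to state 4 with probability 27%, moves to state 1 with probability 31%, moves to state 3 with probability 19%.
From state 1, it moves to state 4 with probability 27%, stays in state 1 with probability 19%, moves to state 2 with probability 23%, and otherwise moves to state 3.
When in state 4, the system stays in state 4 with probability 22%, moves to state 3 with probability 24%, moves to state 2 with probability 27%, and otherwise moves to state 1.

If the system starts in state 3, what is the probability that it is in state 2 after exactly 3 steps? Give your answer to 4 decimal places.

Propagate the distribution vector 3 steps from state 3.
After 0 steps: (1.0000, 0.0000, 0.0000, 0.0000)
After 1 step: (0.2300, 0.3100, 0.2300, 0.2300)
After 2 steps: (0.2383, 0.2576, 0.2548, 0.2493)
After 3 steps: (0.2426, 0.2590, 0.2504, 0.2480)
P(in state 2 after 3 steps) = 0.2590

0.2590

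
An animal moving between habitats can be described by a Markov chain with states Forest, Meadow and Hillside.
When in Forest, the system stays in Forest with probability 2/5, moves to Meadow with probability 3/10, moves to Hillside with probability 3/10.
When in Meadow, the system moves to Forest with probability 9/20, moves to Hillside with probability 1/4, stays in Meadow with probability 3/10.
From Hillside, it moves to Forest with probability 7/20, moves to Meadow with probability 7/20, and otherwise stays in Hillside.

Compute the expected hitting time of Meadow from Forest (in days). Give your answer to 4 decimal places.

Let t(s) be the expected number of days to first reach Meadow from state s, with t(Meadow) = 0. Conditioning on the first day:
t(Forest) = 1 + 0.4·t(Forest) + 0.3·t(Hillside)
t(Hillside) = 1 + 0.35·t(Forest) + 0.3·t(Hillside)
Solving: t(Forest) = 3.1746, t(Hillside) = 3.0159.
Expected days from Forest to Meadow: 3.1746.

3.1746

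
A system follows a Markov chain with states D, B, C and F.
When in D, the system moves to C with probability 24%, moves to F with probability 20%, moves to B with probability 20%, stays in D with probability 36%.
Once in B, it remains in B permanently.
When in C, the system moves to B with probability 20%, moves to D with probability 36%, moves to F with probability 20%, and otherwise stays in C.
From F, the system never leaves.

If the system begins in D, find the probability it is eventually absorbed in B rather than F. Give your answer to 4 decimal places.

Let h(s) be the probability of absorption at B starting from transient state s. Then h(B) = 1 and h(F) = 0. By first-step analysis:
h(D) = 0.36·h(D) + 0.2·1 + 0.24·h(C) + 0.2·0
h(C) = 0.36·h(D) + 0.2·1 + 0.24·h(C) + 0.2·0
Solving: h(D) = 0.5000, h(C) = 0.5000.
Starting from D, the probability is 0.5000.

0.5000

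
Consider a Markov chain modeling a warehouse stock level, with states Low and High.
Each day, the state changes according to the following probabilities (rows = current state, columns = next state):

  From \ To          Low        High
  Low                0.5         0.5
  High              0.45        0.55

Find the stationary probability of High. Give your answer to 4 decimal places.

0.5263

Let the stationary distribution be π with π = πP and π_1 + π_2 = 1.
π_1 = 0.5·π_1 + 0.45·π_2
Solving with the normalization constraint gives π = (0.4737, 0.5263).
So the stationary probability of High is 0.5263.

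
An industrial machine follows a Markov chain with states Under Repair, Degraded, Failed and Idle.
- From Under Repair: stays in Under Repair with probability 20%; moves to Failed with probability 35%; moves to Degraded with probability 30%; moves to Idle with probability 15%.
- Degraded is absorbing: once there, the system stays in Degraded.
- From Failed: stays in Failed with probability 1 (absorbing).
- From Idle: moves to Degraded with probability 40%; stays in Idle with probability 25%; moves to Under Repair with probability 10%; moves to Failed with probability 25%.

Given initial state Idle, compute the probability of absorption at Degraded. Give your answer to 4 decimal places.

0.5983

Let h(s) be the probability of absorption at Degraded starting from transient state s. Then h(Degraded) = 1 and h(Failed) = 0. By first-step analysis:
h(Under Repair) = 0.2·h(Under Repair) + 0.3·1 + 0.35·0 + 0.15·h(Idle)
h(Idle) = 0.1·h(Under Repair) + 0.4·1 + 0.25·0 + 0.25·h(Idle)
Solving: h(Under Repair) = 0.4872, h(Idle) = 0.5983.
Starting from Idle, the probability is 0.5983.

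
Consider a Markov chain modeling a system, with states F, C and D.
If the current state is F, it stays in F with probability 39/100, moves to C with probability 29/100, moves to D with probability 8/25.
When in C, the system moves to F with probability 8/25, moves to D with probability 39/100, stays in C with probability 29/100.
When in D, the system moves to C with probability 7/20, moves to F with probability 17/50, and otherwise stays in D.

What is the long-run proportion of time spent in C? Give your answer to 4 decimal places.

0.3103

Let the stationary distribution be π with π = πP and π_1 + π_2 + π_3 = 1.
π_1 = 0.39·π_1 + 0.32·π_2 + 0.34·π_3
π_2 = 0.29·π_1 + 0.29·π_2 + 0.35·π_3
Solving with the normalization constraint gives π = (0.3514, 0.3103, 0.3383).
So the stationary probability of C is 0.3103.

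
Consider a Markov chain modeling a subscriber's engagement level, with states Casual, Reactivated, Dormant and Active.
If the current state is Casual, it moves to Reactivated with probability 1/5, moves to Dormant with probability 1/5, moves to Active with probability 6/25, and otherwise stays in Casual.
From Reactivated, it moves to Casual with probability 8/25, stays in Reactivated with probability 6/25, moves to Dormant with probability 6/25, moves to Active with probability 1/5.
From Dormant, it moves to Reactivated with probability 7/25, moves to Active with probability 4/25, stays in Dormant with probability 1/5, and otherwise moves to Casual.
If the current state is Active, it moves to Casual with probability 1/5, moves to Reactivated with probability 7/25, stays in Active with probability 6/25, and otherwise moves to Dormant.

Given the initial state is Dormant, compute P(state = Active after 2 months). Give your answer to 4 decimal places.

0.2128

Propagate the distribution vector 2 months from Dormant.
After 0 months: (0.0000, 0.0000, 1.0000, 0.0000)
After 1 month: (0.3600, 0.2800, 0.2000, 0.1600)
After 2 months: (0.3232, 0.2400, 0.2240, 0.2128)
P(in Active after 2 months) = 0.2128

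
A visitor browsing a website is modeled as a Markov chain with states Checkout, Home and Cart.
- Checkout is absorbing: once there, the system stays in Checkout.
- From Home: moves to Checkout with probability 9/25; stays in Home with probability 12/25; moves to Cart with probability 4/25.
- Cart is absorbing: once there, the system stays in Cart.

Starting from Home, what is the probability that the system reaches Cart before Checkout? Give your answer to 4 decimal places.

Let h(s) be the probability of absorption at Cart starting from transient state s. Then h(Cart) = 1 and h(Checkout) = 0. By first-step analysis:
h(Home) = 0.36·0 + 0.48·h(Home) + 0.16·1
Solving: h(Home) = 0.3077.
Starting from Home, the probability is 0.3077.

0.3077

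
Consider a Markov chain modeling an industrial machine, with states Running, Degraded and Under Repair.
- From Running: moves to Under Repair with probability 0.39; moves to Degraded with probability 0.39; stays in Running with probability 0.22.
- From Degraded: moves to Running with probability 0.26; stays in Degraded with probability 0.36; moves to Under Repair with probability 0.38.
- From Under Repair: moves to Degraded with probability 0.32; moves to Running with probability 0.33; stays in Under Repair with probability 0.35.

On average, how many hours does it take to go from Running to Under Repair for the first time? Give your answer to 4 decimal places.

Let t(s) be the expected number of hours to first reach Under Repair from state s, with t(Under Repair) = 0. Conditioning on the first hour:
t(Running) = 1 + 0.22·t(Running) + 0.39·t(Degraded)
t(Degraded) = 1 + 0.26·t(Running) + 0.36·t(Degraded)
Solving: t(Running) = 2.5892, t(Degraded) = 2.6144.
Expected hours from Running to Under Repair: 2.5892.

2.5892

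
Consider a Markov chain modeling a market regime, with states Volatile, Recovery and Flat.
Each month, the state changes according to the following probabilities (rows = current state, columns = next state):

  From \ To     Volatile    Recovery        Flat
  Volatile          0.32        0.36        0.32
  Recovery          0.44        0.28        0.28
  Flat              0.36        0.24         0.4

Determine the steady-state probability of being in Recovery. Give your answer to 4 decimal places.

Let the stationary distribution be π with π = πP and π_1 + π_2 + π_3 = 1.
π_1 = 0.32·π_1 + 0.44·π_2 + 0.36·π_3
π_2 = 0.36·π_1 + 0.28·π_2 + 0.24·π_3
Solving with the normalization constraint gives π = (0.3689, 0.2961, 0.3350).
So the stationary probability of Recovery is 0.2961.

0.2961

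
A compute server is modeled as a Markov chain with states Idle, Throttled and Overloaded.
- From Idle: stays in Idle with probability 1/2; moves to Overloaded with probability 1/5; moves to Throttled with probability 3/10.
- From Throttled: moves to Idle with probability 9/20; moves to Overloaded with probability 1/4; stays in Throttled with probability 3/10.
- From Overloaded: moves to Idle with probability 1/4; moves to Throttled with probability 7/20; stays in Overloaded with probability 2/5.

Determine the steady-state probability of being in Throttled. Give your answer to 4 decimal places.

Let the stationary distribution be π with π = πP and π_1 + π_2 + π_3 = 1.
π_1 = 0.5·π_1 + 0.45·π_2 + 0.25·π_3
π_2 = 0.3·π_1 + 0.3·π_2 + 0.35·π_3
Solving with the normalization constraint gives π = (0.4169, 0.3135, 0.2696).
So the stationary probability of Throttled is 0.3135.

0.3135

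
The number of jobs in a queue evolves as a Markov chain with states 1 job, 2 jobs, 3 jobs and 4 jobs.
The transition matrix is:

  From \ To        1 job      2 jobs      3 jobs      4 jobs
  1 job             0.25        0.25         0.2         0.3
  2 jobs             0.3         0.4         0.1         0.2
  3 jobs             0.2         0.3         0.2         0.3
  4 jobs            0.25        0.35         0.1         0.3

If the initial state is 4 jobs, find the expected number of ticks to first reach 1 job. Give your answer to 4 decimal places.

Let t(s) be the expected number of ticks to first reach 1 job from state s, with t(1 job) = 0. Conditioning on the first tick:
t(2 jobs) = 1 + 0.4·t(2 jobs) + 0.1·t(3 jobs) + 0.2·t(4 jobs)
t(3 jobs) = 1 + 0.3·t(2 jobs) + 0.2·t(3 jobs) + 0.3·t(4 jobs)
t(4 jobs) = 1 + 0.35·t(2 jobs) + 0.1·t(3 jobs) + 0.3·t(4 jobs)
Solving: t(2 jobs) = 3.6080, t(3 jobs) = 4.0312, t(4 jobs) = 3.8085.
Expected ticks from 4 jobs to 1 job: 3.8085.

3.8085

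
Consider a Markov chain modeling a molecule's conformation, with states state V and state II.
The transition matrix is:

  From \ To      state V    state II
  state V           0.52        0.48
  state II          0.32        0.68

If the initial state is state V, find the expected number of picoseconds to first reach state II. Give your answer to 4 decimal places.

Let t(s) be the expected number of picoseconds to first reach state II from state s, with t(state II) = 0. Conditioning on the first picosecond:
t(state V) = 1 + 0.52·t(state V)
Solving: t(state V) = 2.0833.
Expected picoseconds from state V to state II: 2.0833.

2.0833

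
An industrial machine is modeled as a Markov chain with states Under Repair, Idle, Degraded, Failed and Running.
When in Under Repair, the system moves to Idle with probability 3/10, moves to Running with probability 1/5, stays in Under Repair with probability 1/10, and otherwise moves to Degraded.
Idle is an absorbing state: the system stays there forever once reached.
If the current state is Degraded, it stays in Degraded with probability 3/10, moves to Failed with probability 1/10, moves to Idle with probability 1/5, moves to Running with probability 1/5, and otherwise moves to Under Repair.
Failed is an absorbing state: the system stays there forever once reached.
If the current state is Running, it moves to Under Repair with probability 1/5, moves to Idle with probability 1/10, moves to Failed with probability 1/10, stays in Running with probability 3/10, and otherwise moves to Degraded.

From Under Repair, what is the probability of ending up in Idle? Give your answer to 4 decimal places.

0.7964

Let h(s) be the probability of absorption at Idle starting from transient state s. Then h(Idle) = 1 and h(Failed) = 0. By first-step analysis:
h(Under Repair) = 0.1·h(Under Repair) + 0.3·1 + 0.4·h(Degraded) + 0.2·h(Running)
h(Degraded) = 0.2·h(Under Repair) + 0.2·1 + 0.3·h(Degraded) + 0.1·0 + 0.2·h(Running)
h(Running) = 0.2·h(Under Repair) + 0.1·1 + 0.3·h(Degraded) + 0.1·0 + 0.3·h(Running)
Solving: h(Under Repair) = 0.7964, h(Degraded) = 0.7055, h(Running) = 0.6727.
Starting from Under Repair, the probability is 0.7964.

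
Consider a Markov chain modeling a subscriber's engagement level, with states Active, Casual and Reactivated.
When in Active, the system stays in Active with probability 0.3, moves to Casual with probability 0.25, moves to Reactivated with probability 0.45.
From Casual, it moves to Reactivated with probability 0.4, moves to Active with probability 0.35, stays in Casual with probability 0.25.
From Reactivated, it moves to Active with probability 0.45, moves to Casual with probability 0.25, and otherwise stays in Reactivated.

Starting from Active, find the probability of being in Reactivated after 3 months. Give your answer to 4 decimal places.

0.3820

Propagate the distribution vector 3 months from Active.
After 0 months: (1.0000, 0.0000, 0.0000)
After 1 month: (0.3000, 0.2500, 0.4500)
After 2 months: (0.3800, 0.2500, 0.3700)
After 3 months: (0.3680, 0.2500, 0.3820)
P(in Reactivated after 3 months) = 0.3820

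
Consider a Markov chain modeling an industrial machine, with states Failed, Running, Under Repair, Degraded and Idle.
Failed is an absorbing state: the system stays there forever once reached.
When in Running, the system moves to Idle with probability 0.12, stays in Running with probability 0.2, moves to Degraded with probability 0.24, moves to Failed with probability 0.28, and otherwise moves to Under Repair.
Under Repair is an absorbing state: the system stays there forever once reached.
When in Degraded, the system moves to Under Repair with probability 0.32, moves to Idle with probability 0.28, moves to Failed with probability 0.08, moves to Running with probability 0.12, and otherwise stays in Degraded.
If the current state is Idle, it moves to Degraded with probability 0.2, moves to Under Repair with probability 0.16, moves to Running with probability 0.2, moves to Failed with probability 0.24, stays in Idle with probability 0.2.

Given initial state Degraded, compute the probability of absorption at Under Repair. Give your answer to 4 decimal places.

Let h(s) be the probability of absorption at Under Repair starting from transient state s. Then h(Under Repair) = 1 and h(Failed) = 0. By first-step analysis:
h(Running) = 0.28·0 + 0.2·h(Running) + 0.16·1 + 0.24·h(Degraded) + 0.12·h(Idle)
h(Degraded) = 0.08·0 + 0.12·h(Running) + 0.32·1 + 0.2·h(Degraded) + 0.28·h(Idle)
h(Idle) = 0.24·0 + 0.2·h(Running) + 0.16·1 + 0.2·h(Degraded) + 0.2·h(Idle)
Solving: h(Running) = 0.4617, h(Degraded) = 0.6352, h(Idle) = 0.4742.
Starting from Degraded, the probability is 0.6352.

0.6352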